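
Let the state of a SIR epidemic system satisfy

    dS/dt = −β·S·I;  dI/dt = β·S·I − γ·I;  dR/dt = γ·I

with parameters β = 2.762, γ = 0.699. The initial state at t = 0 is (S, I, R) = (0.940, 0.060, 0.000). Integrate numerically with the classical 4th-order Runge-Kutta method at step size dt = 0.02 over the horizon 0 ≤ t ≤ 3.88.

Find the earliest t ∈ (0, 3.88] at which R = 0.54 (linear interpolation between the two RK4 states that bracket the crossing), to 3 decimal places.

t=0.000: state=(0.940, 0.060, 0.000)
step 1 (dt=0.02): k1=(-0.156, 0.114, 0.042), k2=(-0.158, 0.116, 0.043), k3=(-0.159, 0.116, 0.043), k4=(-0.161, 0.118, 0.044); state += dt/6·(k1+2k2+2k3+k4)
t=0.020: state=(0.937, 0.062, 0.001)
t=0.040: state=(0.934, 0.065, 0.002)
t=0.060: state=(0.930, 0.067, 0.003)
continuing one RK4 step at a time; state shown every 10 steps (Δt=0.2):
t=0.200: state=(0.903, 0.087, 0.010)
t=0.400: state=(0.853, 0.123, 0.025)
t=0.600: state=(0.787, 0.168, 0.045)
t=0.800: state=(0.707, 0.221, 0.072)
t=1.000: state=(0.616, 0.277, 0.107)
t=1.200: state=(0.521, 0.330, 0.149)
t=1.400: state=(0.429, 0.372, 0.198)
t=1.600: state=(0.346, 0.401, 0.253)
t=1.800: state=(0.276, 0.414, 0.310)
t=2.000: state=(0.220, 0.412, 0.368)
t=2.200: state=(0.176, 0.400, 0.425)
t=2.400: state=(0.142, 0.379, 0.479)
t=2.600: state=(0.116, 0.354, 0.530)
t=2.620: state=(0.113, 0.351, 0.535)
next step: t=2.640: state=(0.111, 0.349, 0.540) — R has crossed 0.54
linear interpolation between t=2.620 (0.53542) and t=2.640 (0.54031) → t≈2.639

t = 2.639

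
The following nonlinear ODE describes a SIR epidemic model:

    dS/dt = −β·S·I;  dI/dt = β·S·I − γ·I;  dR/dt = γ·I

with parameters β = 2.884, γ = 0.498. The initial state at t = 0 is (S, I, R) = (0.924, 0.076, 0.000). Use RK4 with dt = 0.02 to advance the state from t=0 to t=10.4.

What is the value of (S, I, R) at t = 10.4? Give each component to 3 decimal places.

t=0.000: state=(0.924, 0.076, 0.000)
step 1 (dt=0.02): k1=(-0.203, 0.165, 0.038), k2=(-0.206, 0.168, 0.039), k3=(-0.207, 0.168, 0.039), k4=(-0.211, 0.171, 0.040); state += dt/6·(k1+2k2+2k3+k4)
t=0.020: state=(0.920, 0.079, 0.001)
t=0.040: state=(0.916, 0.083, 0.002)
t=0.060: state=(0.911, 0.086, 0.002)
continuing one RK4 step at a time; state shown every 25 steps (Δt=0.5):
t=0.500: state=(0.764, 0.203, 0.033)
t=1.000: state=(0.497, 0.396, 0.107)
t=1.500: state=(0.252, 0.524, 0.224)
t=2.000: state=(0.117, 0.526, 0.357)
t=2.500: state=(0.057, 0.462, 0.481)
t=3.000: state=(0.031, 0.383, 0.586)
t=3.500: state=(0.019, 0.309, 0.672)
t=4.000: state=(0.013, 0.246, 0.741)
t=4.500: state=(0.009, 0.195, 0.796)
t=5.000: state=(0.007, 0.154, 0.839)
t=5.500: state=(0.006, 0.121, 0.873)
t=6.000: state=(0.005, 0.095, 0.900)
t=6.500: state=(0.004, 0.075, 0.921)
t=7.000: state=(0.004, 0.059, 0.937)
t=7.500: state=(0.004, 0.046, 0.950)
t=8.000: state=(0.004, 0.036, 0.960)
t=8.500: state=(0.003, 0.028, 0.968)
t=9.000: state=(0.003, 0.022, 0.975)
t=9.500: state=(0.003, 0.017, 0.980)
t=10.000: state=(0.003, 0.014, 0.983)
t=10.400: state=(0.003, 0.011, 0.986)

(S, I, R) = (0.003, 0.011, 0.986)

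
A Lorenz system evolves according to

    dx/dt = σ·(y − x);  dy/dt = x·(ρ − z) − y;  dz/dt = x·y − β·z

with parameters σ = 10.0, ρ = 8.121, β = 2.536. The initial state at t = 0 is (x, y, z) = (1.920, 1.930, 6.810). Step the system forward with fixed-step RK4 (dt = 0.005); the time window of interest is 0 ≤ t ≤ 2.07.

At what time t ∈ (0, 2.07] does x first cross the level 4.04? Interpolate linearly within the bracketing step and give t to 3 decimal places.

t=0.000: state=(1.920, 1.930, 6.810)
step 1 (dt=0.005): k1=(0.100, 0.587, -13.565), k2=(0.112, 0.651, -13.475), k3=(0.113, 0.651, -13.475), k4=(0.127, 0.714, -13.386); state += dt/6·(k1+2k2+2k3+k4)
t=0.005: state=(1.921, 1.933, 6.743)
t=0.010: state=(1.921, 1.937, 6.676)
t=0.015: state=(1.922, 1.942, 6.611)
continuing one RK4 step at a time; state shown every 20 steps (Δt=0.1):
t=0.100: state=(1.979, 2.105, 5.628)
t=0.200: state=(2.189, 2.488, 4.787)
t=0.300: state=(2.581, 3.068, 4.299)
t=0.400: state=(3.164, 3.839, 4.215)
t=0.500: state=(3.916, 4.730, 4.622)
t=0.515: state=(4.039, 4.864, 4.730)
next step: t=0.520: state=(4.080, 4.908, 4.769) — x has crossed 4.04
linear interpolation between t=0.515 (4.03911) and t=0.520 (4.08043) → t≈0.515

t = 0.515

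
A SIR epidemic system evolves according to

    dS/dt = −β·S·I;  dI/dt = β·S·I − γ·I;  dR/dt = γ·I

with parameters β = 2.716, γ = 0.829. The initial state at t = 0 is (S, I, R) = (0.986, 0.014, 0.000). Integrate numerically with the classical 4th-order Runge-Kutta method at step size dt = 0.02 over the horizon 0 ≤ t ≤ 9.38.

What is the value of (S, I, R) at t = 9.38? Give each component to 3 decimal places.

t=0.000: state=(0.986, 0.014, 0.000)
step 1 (dt=0.02): k1=(-0.037, 0.026, 0.012), k2=(-0.038, 0.026, 0.012), k3=(-0.038, 0.026, 0.012), k4=(-0.039, 0.027, 0.012); state += dt/6·(k1+2k2+2k3+k4)
t=0.020: state=(0.985, 0.015, 0.000)
t=0.040: state=(0.984, 0.015, 0.000)
t=0.060: state=(0.984, 0.016, 0.001)
continuing one RK4 step at a time; state shown every 25 steps (Δt=0.5):
t=0.500: state=(0.956, 0.035, 0.009)
t=1.000: state=(0.887, 0.081, 0.032)
t=1.500: state=(0.755, 0.164, 0.082)
t=2.000: state=(0.564, 0.266, 0.171)
t=2.500: state=(0.373, 0.330, 0.296)
t=3.000: state=(0.237, 0.328, 0.435)
t=3.500: state=(0.156, 0.282, 0.562)
t=4.000: state=(0.111, 0.222, 0.667)
t=4.500: state=(0.085, 0.168, 0.747)
t=5.000: state=(0.070, 0.123, 0.807)
t=5.500: state=(0.061, 0.089, 0.851)
t=6.000: state=(0.055, 0.063, 0.882)
t=6.500: state=(0.051, 0.045, 0.904)
t=7.000: state=(0.048, 0.032, 0.920)
t=7.500: state=(0.047, 0.022, 0.931)
t=8.000: state=(0.046, 0.016, 0.939)
t=8.500: state=(0.045, 0.011, 0.944)
t=9.000: state=(0.044, 0.008, 0.948)
t=9.380: state=(0.044, 0.006, 0.950)

(S, I, R) = (0.044, 0.006, 0.950)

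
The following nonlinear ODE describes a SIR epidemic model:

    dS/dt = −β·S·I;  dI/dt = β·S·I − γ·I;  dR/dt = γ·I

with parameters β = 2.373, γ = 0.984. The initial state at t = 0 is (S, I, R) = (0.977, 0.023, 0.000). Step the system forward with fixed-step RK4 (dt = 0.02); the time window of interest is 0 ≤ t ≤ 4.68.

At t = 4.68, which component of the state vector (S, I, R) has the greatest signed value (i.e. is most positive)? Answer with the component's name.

t=0.000: state=(0.977, 0.023, 0.000)
step 1 (dt=0.02): k1=(-0.053, 0.031, 0.023), k2=(-0.054, 0.031, 0.023), k3=(-0.054, 0.031, 0.023), k4=(-0.055, 0.031, 0.023); state += dt/6·(k1+2k2+2k3+k4)
t=0.020: state=(0.976, 0.024, 0.000)
t=0.040: state=(0.975, 0.024, 0.001)
t=0.060: state=(0.974, 0.025, 0.001)
continuing one RK4 step at a time; state shown every 10 steps (Δt=0.2):
t=0.200: state=(0.965, 0.030, 0.005)
t=0.400: state=(0.949, 0.039, 0.012)
t=0.600: state=(0.930, 0.050, 0.021)
t=0.800: state=(0.905, 0.063, 0.032)
t=1.000: state=(0.875, 0.079, 0.046)
t=1.200: state=(0.839, 0.098, 0.063)
t=1.400: state=(0.797, 0.118, 0.084)
t=1.600: state=(0.750, 0.140, 0.110)
t=1.800: state=(0.698, 0.163, 0.139)
t=2.000: state=(0.643, 0.184, 0.174)
t=2.200: state=(0.587, 0.202, 0.212)
t=2.400: state=(0.531, 0.216, 0.253)
t=2.600: state=(0.478, 0.226, 0.296)
t=2.800: state=(0.429, 0.230, 0.341)
t=3.000: state=(0.385, 0.229, 0.386)
t=3.200: state=(0.346, 0.223, 0.431)
t=3.400: state=(0.311, 0.214, 0.474)
t=3.600: state=(0.282, 0.203, 0.515)
t=3.800: state=(0.257, 0.189, 0.554)
t=4.000: state=(0.236, 0.175, 0.590)
t=4.200: state=(0.218, 0.160, 0.622)
t=4.400: state=(0.203, 0.145, 0.652)
t=4.600: state=(0.190, 0.131, 0.680)
t=4.680: state=(0.185, 0.125, 0.690)
compare at T: S=0.185, I=0.125, R=0.690

largest component: R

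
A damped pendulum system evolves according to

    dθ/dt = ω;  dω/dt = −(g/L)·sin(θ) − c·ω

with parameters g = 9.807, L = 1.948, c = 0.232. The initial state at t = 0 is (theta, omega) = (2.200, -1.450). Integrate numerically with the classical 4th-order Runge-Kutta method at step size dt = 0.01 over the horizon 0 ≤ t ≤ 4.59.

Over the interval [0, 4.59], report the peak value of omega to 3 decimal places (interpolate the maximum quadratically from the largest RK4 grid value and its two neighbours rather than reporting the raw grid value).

t=0.000: state=(2.200, -1.450)
step 1 (dt=0.01): k1=(-1.450, -3.734), k2=(-1.469, -3.751), k3=(-1.469, -3.751), k4=(-1.488, -3.768); state += dt/6·(k1+2k2+2k3+k4)
t=0.010: state=(2.185, -1.488)
t=0.020: state=(2.170, -1.525)
t=0.030: state=(2.155, -1.564)
continuing one RK4 step at a time; state shown every 20 steps (Δt=0.2):
t=0.200: state=(1.831, -2.262)
t=0.400: state=(1.291, -3.132)
t=0.600: state=(0.593, -3.774)
t=0.800: state=(-0.177, -3.798)
t=1.000: state=(-0.879, -3.129)
t=1.200: state=(-1.404, -2.095)
t=1.400: state=(-1.715, -1.020)
t=1.600: state=(-1.817, -0.013)
t=1.800: state=(-1.723, 0.949)
t=2.000: state=(-1.439, 1.886)
t=2.200: state=(-0.976, 2.716)
t=2.400: state=(-0.375, 3.203)
t=2.600: state=(0.266, 3.107)
t=2.800: state=(0.829, 2.449)
t=3.000: state=(1.226, 1.493)
t=3.200: state=(1.422, 0.468)
t=3.400: state=(1.415, -0.528)
t=3.600: state=(1.215, -1.458)
t=3.800: state=(0.842, -2.235)
t=4.000: state=(0.343, -2.682)
t=4.200: state=(-0.197, -2.629)
t=4.400: state=(-0.675, -2.089)
t=4.590: state=(-1.000, -1.298)
largest grid value and its neighbours: omega(2.460)=3.24122, omega(2.470)=3.24200, omega(2.480)=3.24117
parabola through these three points peaks at t≈2.470 with omega≈3.24200

max omega = 3.242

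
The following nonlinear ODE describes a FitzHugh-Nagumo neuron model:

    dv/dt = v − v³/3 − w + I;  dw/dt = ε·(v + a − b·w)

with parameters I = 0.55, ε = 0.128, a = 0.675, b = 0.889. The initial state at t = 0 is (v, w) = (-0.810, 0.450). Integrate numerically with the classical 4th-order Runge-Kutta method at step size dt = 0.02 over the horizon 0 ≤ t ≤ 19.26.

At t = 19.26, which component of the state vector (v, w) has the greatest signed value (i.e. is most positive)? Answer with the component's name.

largest component: v

t=0.000: state=(-0.810, 0.450)
step 1 (dt=0.02): k1=(-0.533, -0.068), k2=(-0.534, -0.069), k3=(-0.534, -0.069), k4=(-0.535, -0.070); state += dt/6·(k1+2k2+2k3+k4)
t=0.020: state=(-0.821, 0.449)
t=0.040: state=(-0.831, 0.447)
t=0.060: state=(-0.842, 0.446)
continuing one RK4 step at a time; state shown every 50 steps (Δt=1):
t=1.000: state=(-1.305, 0.353)
t=2.000: state=(-1.497, 0.224)
t=3.000: state=(-1.484, 0.100)
t=4.000: state=(-1.413, -0.004)
t=5.000: state=(-1.327, -0.088)
t=6.000: state=(-1.235, -0.152)
t=7.000: state=(-1.137, -0.197)
t=8.000: state=(-1.033, -0.226)
t=9.000: state=(-0.915, -0.237)
t=10.000: state=(-0.771, -0.232)
t=11.000: state=(-0.571, -0.208)
t=12.000: state=(-0.227, -0.154)
t=13.000: state=(0.519, -0.043)
t=14.000: state=(1.568, 0.175)
t=15.000: state=(1.792, 0.448)
t=16.000: state=(1.712, 0.694)
t=17.000: state=(1.600, 0.902)
t=18.000: state=(1.480, 1.073)
t=19.000: state=(1.353, 1.210)
t=19.260: state=(1.318, 1.241)
compare at T: v=1.318, w=1.241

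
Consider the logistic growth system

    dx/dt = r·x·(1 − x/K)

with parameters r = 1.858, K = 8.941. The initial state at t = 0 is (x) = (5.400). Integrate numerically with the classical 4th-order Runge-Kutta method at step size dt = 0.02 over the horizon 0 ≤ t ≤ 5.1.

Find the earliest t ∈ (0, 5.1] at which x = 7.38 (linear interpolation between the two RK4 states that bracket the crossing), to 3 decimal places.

t=0.000: state=(5.400)
step 1 (dt=0.02): k1=(3.974), k2=(3.958), k3=(3.958), k4=(3.942); state += dt/6·(k1+2k2+2k3+k4)
t=0.020: state=(5.479)
t=0.040: state=(5.558)
t=0.060: state=(5.635)
continuing one RK4 step at a time; state shown every 10 steps (Δt=0.2):
t=0.200: state=(6.157)
t=0.400: state=(6.815)
t=0.600: state=(7.358)
next step: t=0.620: state=(7.406) — x has crossed 7.38
linear interpolation between t=0.600 (7.35842) and t=0.620 (7.40624) → t≈0.609

t = 0.609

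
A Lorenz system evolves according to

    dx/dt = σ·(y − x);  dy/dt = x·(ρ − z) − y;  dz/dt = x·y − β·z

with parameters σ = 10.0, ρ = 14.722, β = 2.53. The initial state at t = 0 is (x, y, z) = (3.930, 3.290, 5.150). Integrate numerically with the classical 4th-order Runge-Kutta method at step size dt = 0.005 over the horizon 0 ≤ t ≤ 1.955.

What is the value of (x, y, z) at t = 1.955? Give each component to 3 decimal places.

t=0.000: state=(3.930, 3.290, 5.150)
step 1 (dt=0.005): k1=(-6.400, 34.328, -0.100), k2=(-5.382, 34.090, 0.184), k3=(-5.413, 34.112, 0.189), k4=(-4.424, 33.895, 0.474); state += dt/6·(k1+2k2+2k3+k4)
t=0.005: state=(3.903, 3.461, 5.151)
t=0.010: state=(3.886, 3.629, 5.155)
t=0.015: state=(3.877, 3.796, 5.162)
continuing one RK4 step at a time; state shown every 20 steps (Δt=0.1):
t=0.100: state=(4.753, 6.656, 5.866)
t=0.200: state=(7.282, 10.195, 9.135)
t=0.300: state=(9.730, 11.107, 15.630)
t=0.400: state=(9.155, 6.684, 20.011)
t=0.500: state=(5.887, 2.509, 18.457)
t=0.600: state=(3.217, 1.361, 15.019)
t=0.700: state=(2.070, 1.519, 11.970)
t=0.800: state=(1.921, 2.110, 9.600)
t=0.900: state=(2.387, 3.127, 7.944)
t=1.000: state=(3.433, 4.814, 7.183)
t=1.100: state=(5.192, 7.322, 7.905)
t=1.200: state=(7.524, 9.849, 11.108)
t=1.300: state=(9.148, 9.673, 16.235)
t=1.400: state=(8.220, 6.026, 18.851)
t=1.500: state=(5.620, 3.060, 17.304)
t=1.600: state=(3.616, 2.237, 14.435)
t=1.700: state=(2.806, 2.497, 11.842)
t=1.800: state=(2.880, 3.301, 9.903)
t=1.900: state=(3.612, 4.654, 8.818)
t=1.955: state=(4.280, 5.666, 8.718)

(x, y, z) = (4.280, 5.666, 8.718)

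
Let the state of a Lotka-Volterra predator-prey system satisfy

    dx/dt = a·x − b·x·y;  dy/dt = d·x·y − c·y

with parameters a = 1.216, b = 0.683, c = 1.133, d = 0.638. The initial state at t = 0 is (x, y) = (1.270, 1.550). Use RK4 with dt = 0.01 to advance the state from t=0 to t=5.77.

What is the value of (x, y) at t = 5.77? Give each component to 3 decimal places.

(x, y) = (1.373, 1.393)

t=0.000: state=(1.270, 1.550)
step 1 (dt=0.01): k1=(0.200, -0.500), k2=(0.202, -0.498), k3=(0.202, -0.498), k4=(0.204, -0.497); state += dt/6·(k1+2k2+2k3+k4)
t=0.010: state=(1.272, 1.545)
t=0.020: state=(1.274, 1.540)
t=0.030: state=(1.276, 1.535)
continuing one RK4 step at a time; state shown every 20 steps (Δt=0.2):
t=0.200: state=(1.319, 1.457)
t=0.400: state=(1.386, 1.381)
t=0.600: state=(1.470, 1.320)
t=0.800: state=(1.571, 1.278)
t=1.000: state=(1.685, 1.254)
t=1.200: state=(1.812, 1.249)
t=1.400: state=(1.947, 1.266)
t=1.600: state=(2.083, 1.305)
t=1.800: state=(2.214, 1.369)
t=2.000: state=(2.329, 1.458)
t=2.200: state=(2.415, 1.574)
t=2.400: state=(2.461, 1.714)
t=2.600: state=(2.457, 1.871)
t=2.800: state=(2.400, 2.034)
t=3.000: state=(2.293, 2.189)
t=3.200: state=(2.149, 2.318)
t=3.400: state=(1.984, 2.406)
t=3.600: state=(1.816, 2.444)
t=3.800: state=(1.659, 2.431)
t=4.000: state=(1.523, 2.374)
t=4.200: state=(1.413, 2.282)
t=4.400: state=(1.329, 2.166)
t=4.600: state=(1.272, 2.038)
t=4.800: state=(1.239, 1.907)
t=5.000: state=(1.229, 1.779)
t=5.200: state=(1.239, 1.660)
t=5.400: state=(1.269, 1.553)
t=5.600: state=(1.318, 1.460)
t=5.770: state=(1.373, 1.393)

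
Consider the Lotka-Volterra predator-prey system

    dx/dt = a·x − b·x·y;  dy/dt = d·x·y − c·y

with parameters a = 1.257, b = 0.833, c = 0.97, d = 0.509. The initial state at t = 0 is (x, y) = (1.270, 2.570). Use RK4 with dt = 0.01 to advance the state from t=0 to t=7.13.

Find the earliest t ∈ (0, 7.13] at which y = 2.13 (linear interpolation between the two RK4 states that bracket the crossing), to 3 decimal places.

t=0.000: state=(1.270, 2.570)
step 1 (dt=0.01): k1=(-1.122, -0.832), k2=(-1.113, -0.838), k3=(-1.113, -0.837), k4=(-1.104, -0.843); state += dt/6·(k1+2k2+2k3+k4)
t=0.010: state=(1.259, 2.562)
t=0.020: state=(1.248, 2.553)
t=0.030: state=(1.237, 2.545)
continuing one RK4 step at a time; state shown every 25 steps (Δt=0.25):
t=0.250: state=(1.043, 2.334)
t=0.440: state=(0.930, 2.134)
next step: t=0.450: state=(0.925, 2.124) — y has crossed 2.13
linear interpolation between t=0.440 (2.13441) and t=0.450 (2.12381) → t≈0.444

t = 0.444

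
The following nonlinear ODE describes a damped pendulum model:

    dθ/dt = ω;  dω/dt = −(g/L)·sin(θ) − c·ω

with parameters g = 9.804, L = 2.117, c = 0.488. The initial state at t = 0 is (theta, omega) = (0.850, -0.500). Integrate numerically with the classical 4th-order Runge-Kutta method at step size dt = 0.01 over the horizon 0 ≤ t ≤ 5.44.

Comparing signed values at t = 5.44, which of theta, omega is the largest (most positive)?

t=0.000: state=(0.850, -0.500)
step 1 (dt=0.01): k1=(-0.500, -3.235), k2=(-0.516, -3.220), k3=(-0.516, -3.219), k4=(-0.532, -3.204); state += dt/6·(k1+2k2+2k3+k4)
t=0.010: state=(0.845, -0.532)
t=0.020: state=(0.839, -0.564)
t=0.030: state=(0.834, -0.596)
continuing one RK4 step at a time; state shown every 20 steps (Δt=0.2):
t=0.200: state=(0.690, -1.072)
t=0.400: state=(0.434, -1.445)
t=0.600: state=(0.130, -1.555)
t=0.800: state=(-0.169, -1.388)
t=1.000: state=(-0.411, -1.000)
t=1.200: state=(-0.561, -0.488)
t=1.400: state=(-0.604, 0.049)
t=1.600: state=(-0.545, 0.530)
t=1.800: state=(-0.401, 0.886)
t=2.000: state=(-0.202, 1.066)
t=2.200: state=(0.013, 1.049)
t=2.400: state=(0.205, 0.851)
t=2.600: state=(0.345, 0.527)
t=2.800: state=(0.412, 0.147)
t=3.000: state=(0.404, -0.222)
t=3.200: state=(0.328, -0.521)
t=3.400: state=(0.203, -0.706)
t=3.600: state=(0.055, -0.753)
t=3.800: state=(-0.089, -0.666)
t=4.000: state=(-0.204, -0.472)
t=4.200: state=(-0.273, -0.215)
t=4.400: state=(-0.289, 0.054)
t=4.600: state=(-0.254, 0.289)
t=4.800: state=(-0.178, 0.453)
t=5.000: state=(-0.079, 0.525)
t=5.200: state=(0.025, 0.499)
t=5.400: state=(0.115, 0.388)
t=5.440: state=(0.130, 0.359)
compare at T: theta=0.130, omega=0.359

largest component: omega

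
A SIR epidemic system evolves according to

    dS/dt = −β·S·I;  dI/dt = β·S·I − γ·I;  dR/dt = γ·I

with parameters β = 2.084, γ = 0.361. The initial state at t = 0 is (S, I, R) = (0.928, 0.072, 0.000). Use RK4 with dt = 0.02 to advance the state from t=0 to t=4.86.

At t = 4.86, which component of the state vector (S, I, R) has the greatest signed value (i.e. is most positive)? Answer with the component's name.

t=0.000: state=(0.928, 0.072, 0.000)
step 1 (dt=0.02): k1=(-0.139, 0.113, 0.026), k2=(-0.141, 0.115, 0.026), k3=(-0.141, 0.115, 0.026), k4=(-0.143, 0.116, 0.027); state += dt/6·(k1+2k2+2k3+k4)
t=0.020: state=(0.925, 0.074, 0.001)
t=0.040: state=(0.922, 0.077, 0.001)
t=0.060: state=(0.919, 0.079, 0.002)
continuing one RK4 step at a time; state shown every 10 steps (Δt=0.2):
t=0.200: state=(0.896, 0.098, 0.006)
t=0.400: state=(0.854, 0.131, 0.014)
t=0.600: state=(0.802, 0.173, 0.025)
t=0.800: state=(0.739, 0.222, 0.039)
t=1.000: state=(0.666, 0.276, 0.057)
t=1.200: state=(0.587, 0.334, 0.079)
t=1.400: state=(0.505, 0.390, 0.106)
t=1.600: state=(0.424, 0.440, 0.136)
t=1.800: state=(0.350, 0.481, 0.169)
t=2.000: state=(0.285, 0.511, 0.205)
t=2.200: state=(0.229, 0.529, 0.242)
t=2.400: state=(0.183, 0.536, 0.281)
t=2.600: state=(0.147, 0.534, 0.319)
t=2.800: state=(0.118, 0.525, 0.358)
t=3.000: state=(0.095, 0.510, 0.395)
t=3.200: state=(0.077, 0.492, 0.431)
t=3.400: state=(0.063, 0.471, 0.466)
t=3.600: state=(0.052, 0.449, 0.499)
t=3.800: state=(0.043, 0.426, 0.531)
t=4.000: state=(0.036, 0.403, 0.561)
t=4.200: state=(0.031, 0.380, 0.589)
t=4.400: state=(0.027, 0.358, 0.616)
t=4.600: state=(0.023, 0.336, 0.641)
t=4.800: state=(0.020, 0.316, 0.664)
t=4.860: state=(0.019, 0.310, 0.671)
compare at T: S=0.019, I=0.310, R=0.671

largest component: R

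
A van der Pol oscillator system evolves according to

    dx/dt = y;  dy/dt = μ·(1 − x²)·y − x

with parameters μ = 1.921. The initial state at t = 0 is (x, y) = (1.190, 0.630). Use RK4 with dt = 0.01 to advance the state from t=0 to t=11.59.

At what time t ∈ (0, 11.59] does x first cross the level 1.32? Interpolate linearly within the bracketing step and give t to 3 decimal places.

t = 6.033

t=0.000: state=(1.190, 0.630)
step 1 (dt=0.01): k1=(0.630, -1.694), k2=(0.622, -1.699), k3=(0.622, -1.699), k4=(0.613, -1.704); state += dt/6·(k1+2k2+2k3+k4)
t=0.010: state=(1.196, 0.613)
t=0.020: state=(1.202, 0.596)
t=0.030: state=(1.208, 0.579)
continuing one RK4 step at a time; state shown every 50 steps (Δt=0.5):
t=0.500: state=(1.302, -0.128)
t=1.000: state=(1.119, -0.578)
t=1.500: state=(0.702, -1.171)
t=2.000: state=(-0.241, -2.903)
t=2.500: state=(-1.782, -1.719)
t=3.000: state=(-1.978, 0.216)
t=3.500: state=(-1.820, 0.374)
t=4.000: state=(-1.612, 0.459)
t=4.500: state=(-1.352, 0.600)
t=5.000: state=(-0.983, 0.926)
t=5.500: state=(-0.314, 1.967)
t=6.000: state=(1.205, 3.564)
t=6.030: state=(1.310, 3.409)
next step: t=6.040: state=(1.343, 3.347) — x has crossed 1.32
linear interpolation between t=6.030 (1.30971) and t=6.040 (1.34350) → t≈6.033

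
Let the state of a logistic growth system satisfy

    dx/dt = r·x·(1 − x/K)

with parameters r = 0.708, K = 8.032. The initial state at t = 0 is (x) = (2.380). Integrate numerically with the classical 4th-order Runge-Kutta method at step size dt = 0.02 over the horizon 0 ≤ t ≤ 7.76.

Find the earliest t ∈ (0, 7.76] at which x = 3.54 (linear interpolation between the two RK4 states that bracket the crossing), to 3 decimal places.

t = 0.885

t=0.000: state=(2.380)
step 1 (dt=0.02): k1=(1.186), k2=(1.189), k3=(1.189), k4=(1.193); state += dt/6·(k1+2k2+2k3+k4)
t=0.020: state=(2.404)
t=0.040: state=(2.428)
t=0.060: state=(2.452)
continuing one RK4 step at a time; state shown every 25 steps (Δt=0.5):
t=0.500: state=(3.012)
t=0.880: state=(3.533)
next step: t=0.900: state=(3.561) — x has crossed 3.54
linear interpolation between t=0.880 (3.53268) and t=0.900 (3.56073) → t≈0.885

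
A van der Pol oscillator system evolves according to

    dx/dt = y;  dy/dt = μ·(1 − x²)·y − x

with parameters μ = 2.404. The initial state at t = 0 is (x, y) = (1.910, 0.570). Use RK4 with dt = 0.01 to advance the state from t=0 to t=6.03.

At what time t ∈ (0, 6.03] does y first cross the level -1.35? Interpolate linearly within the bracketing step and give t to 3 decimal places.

t = 2.815

t=0.000: state=(1.910, 0.570)
step 1 (dt=0.01): k1=(0.570, -5.539), k2=(0.542, -5.379), k3=(0.543, -5.384), k4=(0.516, -5.227); state += dt/6·(k1+2k2+2k3+k4)
t=0.010: state=(1.915, 0.516)
t=0.020: state=(1.920, 0.465)
t=0.030: state=(1.925, 0.418)
continuing one RK4 step at a time; state shown every 20 steps (Δt=0.2):
t=0.200: state=(1.947, -0.063)
t=0.400: state=(1.914, -0.233)
t=0.600: state=(1.862, -0.286)
t=0.800: state=(1.802, -0.312)
t=1.000: state=(1.737, -0.335)
t=1.200: state=(1.668, -0.359)
t=1.400: state=(1.593, -0.388)
t=1.600: state=(1.512, -0.424)
t=1.800: state=(1.423, -0.470)
t=2.000: state=(1.323, -0.532)
t=2.200: state=(1.209, -0.619)
t=2.400: state=(1.073, -0.749)
t=2.600: state=(0.904, -0.956)
t=2.800: state=(0.680, -1.313)
t=2.810: state=(0.667, -1.337)
next step: t=2.820: state=(0.654, -1.362) — y has crossed -1.35
linear interpolation between t=2.810 (-1.33737) and t=2.820 (-1.36227) → t≈2.815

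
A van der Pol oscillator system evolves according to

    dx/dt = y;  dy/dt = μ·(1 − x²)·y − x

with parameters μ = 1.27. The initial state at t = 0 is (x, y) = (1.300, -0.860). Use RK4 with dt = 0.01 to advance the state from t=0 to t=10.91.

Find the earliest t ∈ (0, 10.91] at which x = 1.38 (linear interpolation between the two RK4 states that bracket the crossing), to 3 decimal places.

t = 4.891

t=0.000: state=(1.300, -0.860)
step 1 (dt=0.01): k1=(-0.860, -0.546), k2=(-0.863, -0.552), k3=(-0.863, -0.552), k4=(-0.866, -0.557); state += dt/6·(k1+2k2+2k3+k4)
t=0.010: state=(1.291, -0.866)
t=0.020: state=(1.283, -0.871)
t=0.030: state=(1.274, -0.877)
continuing one RK4 step at a time; state shown every 50 steps (Δt=0.5):
t=0.500: state=(0.773, -1.323)
t=1.000: state=(-0.140, -2.467)
t=1.500: state=(-1.527, -2.304)
t=2.000: state=(-2.018, -0.022)
t=2.500: state=(-1.876, 0.458)
t=3.000: state=(-1.604, 0.628)
t=3.500: state=(-1.237, 0.864)
t=4.000: state=(-0.694, 1.387)
t=4.500: state=(0.272, 2.595)
t=4.890: state=(1.377, 2.581)
next step: t=4.900: state=(1.402, 2.537) — x has crossed 1.38
linear interpolation between t=4.890 (1.37677) and t=4.900 (1.40236) → t≈4.891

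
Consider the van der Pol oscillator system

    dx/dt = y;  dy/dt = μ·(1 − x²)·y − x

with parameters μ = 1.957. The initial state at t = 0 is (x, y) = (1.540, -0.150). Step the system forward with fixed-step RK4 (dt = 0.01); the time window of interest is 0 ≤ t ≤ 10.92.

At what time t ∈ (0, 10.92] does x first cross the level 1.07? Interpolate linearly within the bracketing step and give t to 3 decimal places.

t = 0.965

t=0.000: state=(1.540, -0.150)
step 1 (dt=0.01): k1=(-0.150, -1.137), k2=(-0.156, -1.122), k3=(-0.156, -1.122), k4=(-0.161, -1.107); state += dt/6·(k1+2k2+2k3+k4)
t=0.010: state=(1.538, -0.161)
t=0.020: state=(1.537, -0.172)
t=0.030: state=(1.535, -0.183)
continuing one RK4 step at a time; state shown every 50 steps (Δt=0.5):
t=0.500: state=(1.365, -0.502)
t=0.960: state=(1.074, -0.787)
next step: t=0.970: state=(1.066, -0.795) — x has crossed 1.07
linear interpolation between t=0.960 (1.07392) and t=0.970 (1.06601) → t≈0.965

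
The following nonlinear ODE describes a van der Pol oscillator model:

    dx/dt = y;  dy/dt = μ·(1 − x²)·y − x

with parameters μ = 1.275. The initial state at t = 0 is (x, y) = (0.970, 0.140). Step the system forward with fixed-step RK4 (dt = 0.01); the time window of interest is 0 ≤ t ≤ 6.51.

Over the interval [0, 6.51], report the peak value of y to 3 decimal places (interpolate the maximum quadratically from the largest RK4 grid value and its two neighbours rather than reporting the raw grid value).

max y = 2.961

t=0.000: state=(0.970, 0.140)
step 1 (dt=0.01): k1=(0.140, -0.959), k2=(0.135, -0.961), k3=(0.135, -0.961), k4=(0.130, -0.962); state += dt/6·(k1+2k2+2k3+k4)
t=0.010: state=(0.971, 0.130)
t=0.020: state=(0.973, 0.121)
t=0.030: state=(0.974, 0.111)
continuing one RK4 step at a time; state shown every 25 steps (Δt=0.25):
t=0.250: state=(0.975, -0.104)
t=0.500: state=(0.918, -0.349)
t=0.750: state=(0.799, -0.605)
t=1.000: state=(0.612, -0.902)
t=1.250: state=(0.341, -1.289)
t=1.500: state=(-0.043, -1.801)
t=1.750: state=(-0.561, -2.314)
t=2.000: state=(-1.154, -2.277)
t=2.250: state=(-1.621, -1.362)
t=2.500: state=(-1.833, -0.391)
t=2.750: state=(-1.855, 0.142)
t=3.000: state=(-1.785, 0.391)
t=3.250: state=(-1.669, 0.530)
t=3.500: state=(-1.522, 0.640)
t=3.750: state=(-1.347, 0.763)
t=4.000: state=(-1.137, 0.928)
t=4.250: state=(-0.877, 1.174)
t=4.500: state=(-0.538, 1.565)
t=4.750: state=(-0.076, 2.168)
t=5.000: state=(0.554, 2.843)
t=5.250: state=(1.279, 2.721)
t=5.500: state=(1.805, 1.389)
t=5.750: state=(1.997, 0.268)
t=6.000: state=(1.993, -0.220)
t=6.250: state=(1.911, -0.413)
t=6.500: state=(1.794, -0.515)
t=6.510: state=(1.789, -0.518)
largest grid value and its neighbours: y(5.100)=2.95982, y(5.110)=2.96101, y(5.120)=2.95995
parabola through these three points peaks at t≈5.110 with y≈2.96101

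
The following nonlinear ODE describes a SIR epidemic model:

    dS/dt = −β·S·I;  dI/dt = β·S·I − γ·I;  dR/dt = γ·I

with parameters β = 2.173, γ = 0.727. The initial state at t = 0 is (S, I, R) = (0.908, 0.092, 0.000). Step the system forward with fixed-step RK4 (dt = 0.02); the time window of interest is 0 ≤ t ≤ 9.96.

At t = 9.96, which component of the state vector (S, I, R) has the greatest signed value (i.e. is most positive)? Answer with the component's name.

largest component: R

t=0.000: state=(0.908, 0.092, 0.000)
step 1 (dt=0.02): k1=(-0.182, 0.115, 0.067), k2=(-0.183, 0.116, 0.068), k3=(-0.183, 0.116, 0.068), k4=(-0.185, 0.117, 0.069); state += dt/6·(k1+2k2+2k3+k4)
t=0.020: state=(0.904, 0.094, 0.001)
t=0.040: state=(0.901, 0.097, 0.003)
t=0.060: state=(0.897, 0.099, 0.004)
continuing one RK4 step at a time; state shown every 25 steps (Δt=0.5):
t=0.500: state=(0.793, 0.162, 0.045)
t=1.000: state=(0.635, 0.245, 0.119)
t=1.500: state=(0.468, 0.310, 0.221)
t=2.000: state=(0.329, 0.331, 0.339)
t=2.500: state=(0.232, 0.311, 0.457)
t=3.000: state=(0.169, 0.268, 0.563)
t=3.500: state=(0.130, 0.219, 0.652)
t=4.000: state=(0.105, 0.173, 0.723)
t=4.500: state=(0.089, 0.133, 0.778)
t=5.000: state=(0.078, 0.101, 0.820)
t=5.500: state=(0.071, 0.076, 0.853)
t=6.000: state=(0.066, 0.057, 0.877)
t=6.500: state=(0.063, 0.043, 0.895)
t=7.000: state=(0.060, 0.032, 0.908)
t=7.500: state=(0.058, 0.024, 0.918)
t=8.000: state=(0.057, 0.017, 0.925)
t=8.500: state=(0.056, 0.013, 0.931)
t=9.000: state=(0.056, 0.010, 0.935)
t=9.500: state=(0.055, 0.007, 0.938)
t=9.960: state=(0.055, 0.005, 0.940)
compare at T: S=0.055, I=0.005, R=0.940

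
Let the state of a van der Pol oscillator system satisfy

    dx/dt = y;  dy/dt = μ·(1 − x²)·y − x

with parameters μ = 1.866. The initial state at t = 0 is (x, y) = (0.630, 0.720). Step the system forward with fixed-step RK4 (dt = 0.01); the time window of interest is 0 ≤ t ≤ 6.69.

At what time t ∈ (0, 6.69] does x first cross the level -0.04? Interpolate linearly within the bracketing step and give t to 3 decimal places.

t=0.000: state=(0.630, 0.720)
step 1 (dt=0.01): k1=(0.720, 0.180), k2=(0.721, 0.172), k3=(0.721, 0.172), k4=(0.722, 0.163); state += dt/6·(k1+2k2+2k3+k4)
t=0.010: state=(0.637, 0.722)
t=0.020: state=(0.644, 0.723)
t=0.030: state=(0.652, 0.725)
continuing one RK4 step at a time; state shown every 25 steps (Δt=0.25):
t=0.250: state=(0.810, 0.701)
t=0.500: state=(0.968, 0.539)
t=0.750: state=(1.071, 0.275)
t=1.000: state=(1.104, -0.010)
t=1.250: state=(1.068, -0.271)
t=1.500: state=(0.970, -0.520)
t=1.750: state=(0.805, -0.808)
t=2.000: state=(0.555, -1.228)
t=2.250: state=(0.167, -1.943)
t=2.340: state=(-0.024, -2.303)
next step: t=2.350: state=(-0.047, -2.346) — x has crossed -0.04
linear interpolation between t=2.340 (-0.02399) and t=2.350 (-0.04724) → t≈2.347

t = 2.347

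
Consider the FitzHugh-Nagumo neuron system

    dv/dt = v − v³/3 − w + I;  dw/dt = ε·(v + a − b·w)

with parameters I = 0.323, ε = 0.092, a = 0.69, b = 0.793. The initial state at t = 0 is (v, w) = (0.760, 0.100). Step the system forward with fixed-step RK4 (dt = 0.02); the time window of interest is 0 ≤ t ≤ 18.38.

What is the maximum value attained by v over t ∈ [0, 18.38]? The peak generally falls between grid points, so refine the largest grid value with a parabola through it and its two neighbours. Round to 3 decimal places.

max v = 1.668

t=0.000: state=(0.760, 0.100)
step 1 (dt=0.02): k1=(0.837, 0.126), k2=(0.839, 0.127), k3=(0.839, 0.127), k4=(0.841, 0.127); state += dt/6·(k1+2k2+2k3+k4)
t=0.020: state=(0.777, 0.103)
t=0.040: state=(0.794, 0.105)
t=0.060: state=(0.811, 0.108)
continuing one RK4 step at a time; state shown every 50 steps (Δt=1):
t=1.000: state=(1.494, 0.258)
t=2.000: state=(1.668, 0.444)
t=3.000: state=(1.614, 0.620)
t=4.000: state=(1.519, 0.777)
t=5.000: state=(1.410, 0.914)
t=6.000: state=(1.288, 1.030)
t=7.000: state=(1.144, 1.127)
t=8.000: state=(0.961, 1.203)
t=9.000: state=(0.690, 1.253)
t=10.000: state=(0.170, 1.267)
t=11.000: state=(-1.054, 1.206)
t=12.000: state=(-1.944, 1.038)
t=13.000: state=(-1.969, 0.851)
t=14.000: state=(-1.912, 0.680)
t=15.000: state=(-1.851, 0.526)
t=16.000: state=(-1.791, 0.389)
t=17.000: state=(-1.733, 0.266)
t=18.000: state=(-1.675, 0.158)
t=18.380: state=(-1.654, 0.120)
largest grid value and its neighbours: v(1.980)=1.66792, v(2.000)=1.66796, v(2.020)=1.66792
parabola through these three points peaks at t≈1.999 with v≈1.66796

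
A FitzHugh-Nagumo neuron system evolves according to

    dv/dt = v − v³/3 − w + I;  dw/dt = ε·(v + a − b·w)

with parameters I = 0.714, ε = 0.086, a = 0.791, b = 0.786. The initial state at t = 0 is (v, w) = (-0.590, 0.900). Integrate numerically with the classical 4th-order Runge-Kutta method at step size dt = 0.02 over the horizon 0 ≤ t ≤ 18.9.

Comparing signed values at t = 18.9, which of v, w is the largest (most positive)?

t=0.000: state=(-0.590, 0.900)
step 1 (dt=0.02): k1=(-0.708, -0.044), k2=(-0.712, -0.044), k3=(-0.712, -0.044), k4=(-0.716, -0.045); state += dt/6·(k1+2k2+2k3+k4)
t=0.020: state=(-0.604, 0.899)
t=0.040: state=(-0.619, 0.898)
t=0.060: state=(-0.633, 0.897)
continuing one RK4 step at a time; state shown every 50 steps (Δt=1):
t=1.000: state=(-1.359, 0.825)
t=2.000: state=(-1.682, 0.706)
t=3.000: state=(-1.686, 0.585)
t=4.000: state=(-1.634, 0.475)
t=5.000: state=(-1.573, 0.376)
t=6.000: state=(-1.510, 0.289)
t=7.000: state=(-1.447, 0.213)
t=8.000: state=(-1.382, 0.147)
t=9.000: state=(-1.317, 0.091)
t=10.000: state=(-1.248, 0.044)
t=11.000: state=(-1.177, 0.006)
t=12.000: state=(-1.100, -0.023)
t=13.000: state=(-1.014, -0.044)
t=14.000: state=(-0.915, -0.055)
t=15.000: state=(-0.790, -0.057)
t=16.000: state=(-0.610, -0.046)
t=17.000: state=(-0.294, -0.016)
t=18.000: state=(0.414, 0.052)
t=18.900: state=(1.472, 0.180)
compare at T: v=1.472, w=0.180

largest component: v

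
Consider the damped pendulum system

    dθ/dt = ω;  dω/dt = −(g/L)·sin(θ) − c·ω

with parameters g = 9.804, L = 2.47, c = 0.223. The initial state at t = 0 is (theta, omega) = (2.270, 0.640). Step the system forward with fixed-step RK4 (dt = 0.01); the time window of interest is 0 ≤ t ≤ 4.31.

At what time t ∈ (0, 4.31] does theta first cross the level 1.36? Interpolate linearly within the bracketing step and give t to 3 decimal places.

t=0.000: state=(2.270, 0.640)
step 1 (dt=0.01): k1=(0.640, -3.181), k2=(0.624, -3.169), k3=(0.624, -3.169), k4=(0.608, -3.158); state += dt/6·(k1+2k2+2k3+k4)
t=0.010: state=(2.276, 0.608)
t=0.020: state=(2.282, 0.577)
t=0.030: state=(2.288, 0.546)
continuing one RK4 step at a time; state shown every 20 steps (Δt=0.2):
t=0.200: state=(2.337, 0.040)
t=0.400: state=(2.288, -0.529)
t=0.600: state=(2.124, -1.126)
t=0.800: state=(1.834, -1.784)
t=1.000: state=(1.408, -2.475)
t=1.010: state=(1.383, -2.509)
next step: t=1.020: state=(1.357, -2.542) — theta has crossed 1.36
linear interpolation between t=1.010 (1.38265) and t=1.020 (1.35739) → t≈1.019

t = 1.019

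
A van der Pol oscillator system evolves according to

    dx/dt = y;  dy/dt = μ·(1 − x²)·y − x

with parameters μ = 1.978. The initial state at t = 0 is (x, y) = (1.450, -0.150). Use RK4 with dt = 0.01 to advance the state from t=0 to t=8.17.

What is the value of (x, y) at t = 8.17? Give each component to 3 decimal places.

(x, y) = (1.262, -0.652)

t=0.000: state=(1.450, -0.150)
step 1 (dt=0.01): k1=(-0.150, -1.123), k2=(-0.156, -1.111), k3=(-0.156, -1.111), k4=(-0.161, -1.099); state += dt/6·(k1+2k2+2k3+k4)
t=0.010: state=(1.448, -0.161)
t=0.020: state=(1.447, -0.172)
t=0.030: state=(1.445, -0.183)
continuing one RK4 step at a time; state shown every 50 steps (Δt=0.5):
t=0.500: state=(1.269, -0.533)
t=1.000: state=(0.912, -0.946)
t=1.500: state=(0.198, -2.165)
t=2.000: state=(-1.399, -3.245)
t=2.500: state=(-2.012, 0.032)
t=3.000: state=(-1.890, 0.337)
t=3.500: state=(-1.703, 0.411)
t=4.000: state=(-1.474, 0.515)
t=4.500: state=(-1.171, 0.727)
t=5.000: state=(-0.689, 1.314)
t=5.500: state=(0.382, 3.299)
t=6.000: state=(1.894, 1.227)
t=6.500: state=(1.983, -0.255)
t=7.000: state=(1.821, -0.368)
t=7.500: state=(1.619, -0.445)
t=8.000: state=(1.366, -0.579)
t=8.170: state=(1.262, -0.652)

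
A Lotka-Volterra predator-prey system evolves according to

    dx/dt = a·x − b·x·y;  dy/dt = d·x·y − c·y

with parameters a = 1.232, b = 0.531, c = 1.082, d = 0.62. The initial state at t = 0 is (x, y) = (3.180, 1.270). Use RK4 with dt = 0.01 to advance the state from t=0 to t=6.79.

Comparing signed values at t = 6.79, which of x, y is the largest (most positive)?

t=0.000: state=(3.180, 1.270)
step 1 (dt=0.01): k1=(1.773, 1.130), k2=(1.769, 1.142), k3=(1.769, 1.142), k4=(1.764, 1.154); state += dt/6·(k1+2k2+2k3+k4)
t=0.010: state=(3.198, 1.281)
t=0.020: state=(3.215, 1.293)
t=0.030: state=(3.233, 1.305)
continuing one RK4 step at a time; state shown every 25 steps (Δt=0.25):
t=0.250: state=(3.575, 1.638)
t=0.500: state=(3.776, 2.217)
t=0.750: state=(3.637, 3.020)
t=1.000: state=(3.123, 3.907)
t=1.250: state=(2.409, 4.581)
t=1.500: state=(1.748, 4.815)
t=1.750: state=(1.266, 4.629)
t=2.000: state=(0.958, 4.188)
t=2.250: state=(0.774, 3.649)
t=2.500: state=(0.673, 3.112)
t=2.750: state=(0.626, 2.625)
t=3.000: state=(0.619, 2.204)
t=3.250: state=(0.644, 1.854)
t=3.500: state=(0.698, 1.569)
t=3.750: state=(0.784, 1.342)
t=4.000: state=(0.903, 1.167)
t=4.250: state=(1.062, 1.036)
t=4.500: state=(1.268, 0.946)
t=4.750: state=(1.527, 0.896)
t=5.000: state=(1.847, 0.887)
t=5.250: state=(2.229, 0.928)
t=5.500: state=(2.665, 1.034)
t=5.750: state=(3.123, 1.235)
t=6.000: state=(3.532, 1.581)
t=6.250: state=(3.766, 2.131)
t=6.500: state=(3.676, 2.909)
t=6.750: state=(3.204, 3.800)
t=6.790: state=(3.101, 3.935)
compare at T: x=3.101, y=3.935

largest component: y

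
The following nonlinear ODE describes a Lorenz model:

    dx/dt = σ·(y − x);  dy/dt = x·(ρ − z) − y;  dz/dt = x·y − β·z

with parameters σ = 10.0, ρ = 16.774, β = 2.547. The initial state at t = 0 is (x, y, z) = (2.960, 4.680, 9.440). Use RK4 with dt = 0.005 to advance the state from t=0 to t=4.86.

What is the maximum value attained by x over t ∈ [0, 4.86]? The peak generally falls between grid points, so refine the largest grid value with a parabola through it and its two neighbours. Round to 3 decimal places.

t=0.000: state=(2.960, 4.680, 9.440)
step 1 (dt=0.005): k1=(17.200, 17.029, -10.191), k2=(17.196, 17.378, -9.797), k3=(17.205, 17.374, -9.797), k4=(17.208, 17.722, -9.399); state += dt/6·(k1+2k2+2k3+k4)
t=0.005: state=(3.046, 4.767, 9.391)
t=0.010: state=(3.132, 4.857, 9.346)
t=0.015: state=(3.219, 4.951, 9.305)
continuing one RK4 step at a time; state shown every 40 steps (Δt=0.2):
t=0.200: state=(7.332, 9.992, 11.930)
t=0.400: state=(9.079, 7.033, 21.158)
t=0.600: state=(3.952, 2.318, 16.534)
t=0.800: state=(3.125, 3.672, 11.318)
t=1.000: state=(5.787, 7.868, 10.806)
t=1.200: state=(9.251, 9.363, 18.654)
t=1.400: state=(5.635, 3.390, 18.486)
t=1.600: state=(3.486, 3.508, 13.090)
t=1.800: state=(5.141, 6.703, 11.189)
t=2.000: state=(8.541, 9.543, 16.542)
t=2.200: state=(6.756, 4.677, 19.117)
t=2.400: state=(4.041, 3.669, 14.401)
t=2.600: state=(4.960, 6.141, 11.914)
t=2.800: state=(7.886, 9.067, 15.474)
t=3.000: state=(7.263, 5.652, 18.949)
t=3.200: state=(4.587, 3.987, 15.254)
t=3.400: state=(4.996, 5.898, 12.630)
t=3.600: state=(7.429, 8.540, 15.052)
t=3.800: state=(7.398, 6.226, 18.494)
t=4.000: state=(5.036, 4.352, 15.752)
t=4.200: state=(5.126, 5.818, 13.241)
t=4.400: state=(7.128, 8.100, 14.945)
t=4.600: state=(7.357, 6.513, 18.012)
t=4.800: state=(5.374, 4.700, 16.012)
t=4.860: state=(5.084, 4.796, 15.113)
largest grid value and its neighbours: x(0.330)=9.73852, x(0.335)=9.74712, x(0.340)=9.74699
parabola through these three points peaks at t≈0.337 with x≈9.74815

max x = 9.748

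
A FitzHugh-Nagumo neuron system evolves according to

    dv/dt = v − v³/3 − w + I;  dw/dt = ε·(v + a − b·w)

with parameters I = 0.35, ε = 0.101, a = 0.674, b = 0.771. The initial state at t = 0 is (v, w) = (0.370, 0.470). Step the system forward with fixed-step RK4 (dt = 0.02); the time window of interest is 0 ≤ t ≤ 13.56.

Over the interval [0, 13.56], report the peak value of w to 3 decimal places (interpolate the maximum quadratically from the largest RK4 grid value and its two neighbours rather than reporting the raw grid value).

t=0.000: state=(0.370, 0.470)
step 1 (dt=0.02): k1=(0.233, 0.069), k2=(0.234, 0.069), k3=(0.234, 0.069), k4=(0.236, 0.069); state += dt/6·(k1+2k2+2k3+k4)
t=0.020: state=(0.375, 0.471)
t=0.040: state=(0.379, 0.473)
t=0.060: state=(0.384, 0.474)
continuing one RK4 step at a time; state shown every 25 steps (Δt=0.5):
t=0.500: state=(0.504, 0.507)
t=1.000: state=(0.674, 0.550)
t=1.500: state=(0.869, 0.601)
t=2.000: state=(1.061, 0.659)
t=2.500: state=(1.212, 0.724)
t=3.000: state=(1.304, 0.792)
t=3.500: state=(1.340, 0.861)
t=4.000: state=(1.336, 0.928)
t=4.500: state=(1.307, 0.991)
t=5.000: state=(1.260, 1.050)
t=5.500: state=(1.200, 1.105)
t=6.000: state=(1.129, 1.154)
t=6.500: state=(1.045, 1.197)
t=7.000: state=(0.945, 1.234)
t=7.500: state=(0.822, 1.264)
t=8.000: state=(0.662, 1.286)
t=8.500: state=(0.440, 1.298)
t=9.000: state=(0.102, 1.296)
t=9.500: state=(-0.437, 1.272)
t=10.000: state=(-1.182, 1.217)
t=10.500: state=(-1.759, 1.130)
t=11.000: state=(-1.953, 1.027)
t=11.500: state=(-1.975, 0.923)
t=12.000: state=(-1.953, 0.824)
t=12.500: state=(-1.922, 0.730)
t=13.000: state=(-1.889, 0.641)
t=13.500: state=(-1.856, 0.557)
t=13.560: state=(-1.852, 0.547)
largest grid value and its neighbours: w(8.680)=1.29901, w(8.700)=1.29901, w(8.720)=1.29899
parabola through these three points peaks at t≈8.692 with w≈1.29901

max w = 1.299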